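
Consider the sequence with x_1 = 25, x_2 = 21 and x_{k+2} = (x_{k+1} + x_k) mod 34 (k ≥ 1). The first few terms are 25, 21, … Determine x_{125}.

5

We have x_1 = 25; x_2 = 21; x_3 = 12; x_4 = 33; x_5 = 11; x_6 = 10; x_7 = 21; x_8 = 31; x_9 = 18; x_{10} = 15; x_{11} = 33; x_{12} = 14; x_{13} = 13; x_{14} = 27; x_{15} = 6; x_{16} = 33; x_{17} = 5; x_{18} = 4; x_{19} = 9; x_{20} = 13; x_{21} = 22; x_{22} = 1; x_{23} = 23; x_{24} = 24; x_{25} = 13; x_{26} = 3; x_{27} = 16; x_{28} = 19; x_{29} = 1; x_{30} = 20; x_{31} = 21; x_{32} = 7; x_{33} = 28; x_{34} = 1; x_{35} = 29; x_{36} = 30; x_{37} = 25; x_{38} = 21.
The sequence repeats with period 36.
(125 - 1) mod 36 = 16, so x_{125} = x_{17} = 5.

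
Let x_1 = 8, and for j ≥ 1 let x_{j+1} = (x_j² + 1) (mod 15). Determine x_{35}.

5

Listing terms: x_1 = 8, x_2 = 5, x_3 = 11, x_4 = 2, x_5 = 5.
Since x_5 = x_2 = 5, the sequence is eventually periodic: after a pre-period of length 1 it cycles with period 3.
For j ≥ 2, x_j depends only on (j - 2) mod 3. (35 - 2) mod 3 = 0, so x_{35} = x_2 = 5.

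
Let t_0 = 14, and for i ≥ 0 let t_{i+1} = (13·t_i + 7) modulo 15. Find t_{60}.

14

We have t_0 = 14, t_1 = 9, t_2 = 4, t_3 = 14.
Since t_3 = t_0 = 14, the sequence is periodic with period 3.
So t_{60} = t_{0 + ((60-0) mod 3)} = t_0 = 14.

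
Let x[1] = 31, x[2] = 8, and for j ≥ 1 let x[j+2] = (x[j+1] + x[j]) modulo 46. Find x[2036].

24

Computing terms: x[1] = 31, x[2] = 8, x[3] = 39, x[4] = 1, x[5] = 40, x[6] = 41, x[7] = 35, x[8] = 30, x[9] = 19, x[10] = 3, x[11] = 22, x[12] = 25, x[13] = 1, x[14] = 26, x[15] = 27, x[16] = 7, x[17] = 34, x[18] = 41, x[19] = 29, x[20] = 24, x[21] = 7, x[22] = 31, x[23] = 38, x[24] = 23, x[25] = 15, x[26] = 38, x[27] = 7, x[28] = 45, x[29] = 6, x[30] = 5, x[31] = 11, x[32] = 16, x[33] = 27, x[34] = 43, x[35] = 24, x[36] = 21, x[37] = 45, x[38] = 20, x[39] = 19, x[40] = 39, x[41] = 12, x[42] = 5, x[43] = 17, x[44] = 22, x[45] = 39, x[46] = 15, x[47] = 8, x[48] = 23, x[49] = 31, x[50] = 8.
The sequence repeats with period 48.
(2036 - 1) mod 48 = 19, so x[2036] = x[20] = 24.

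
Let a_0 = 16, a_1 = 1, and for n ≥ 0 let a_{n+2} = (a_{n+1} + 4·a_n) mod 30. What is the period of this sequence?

Listing terms: a_0 = 16; a_1 = 1; a_2 = 5; a_3 = 9; a_4 = 29; a_5 = 5; a_6 = 1; a_7 = 21; a_8 = 25; a_9 = 19; a_{10} = 29; a_{11} = 15; a_{12} = 11; a_{13} = 11; a_{14} = 25; a_{15} = 9; a_{16} = 19; a_{17} = 25; a_{18} = 11; a_{19} = 21; a_{20} = 5; a_{21} = 29; a_{22} = 19; a_{23} = 15; a_{24} = 1; a_{25} = 1; a_{26} = 5.
Since (a_{25}, a_{26}) = (a_1, a_2) = (1, 5) (two consecutive terms determine the rest), the sequence is eventually periodic: after a pre-period of length 1 it cycles with period 24.

24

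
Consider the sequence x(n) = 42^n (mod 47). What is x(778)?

Computing terms: x(0) = 1, x(1) = 42, x(2) = 25, x(3) = 16, x(4) = 14, x(5) = 24, x(6) = 21, x(7) = 36, x(8) = 8, x(9) = 7, x(10) = 12, x(11) = 34, x(12) = 18, x(13) = 4, x(14) = 27, x(15) = 6, x(16) = 17, x(17) = 9, x(18) = 2, x(19) = 37, x(20) = 3, x(21) = 32, x(22) = 28, x(23) = 1.
The sequence repeats with period 23.
So x(778) = x(0 + ((778-0) mod 23)) = x(19) = 37.

37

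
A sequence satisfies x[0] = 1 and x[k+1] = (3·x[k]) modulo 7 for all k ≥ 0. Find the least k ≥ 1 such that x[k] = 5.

5

x[0] = 1; x[1] = 3; x[2] = 2; x[3] = 6; x[4] = 4; x[5] = 5; x[6] = 1.
Since x[6] = x[0] = 1, the sequence is periodic with period 6.
The value 5 first appears (with k ≥ 1) at x[5].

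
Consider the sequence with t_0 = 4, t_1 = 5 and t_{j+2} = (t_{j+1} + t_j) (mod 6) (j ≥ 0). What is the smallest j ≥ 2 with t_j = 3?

2

Listing terms: t_0 = 4, t_1 = 5, t_2 = 3, t_3 = 2, t_4 = 5, t_5 = 1, t_6 = 0, t_7 = 1, t_8 = 1, t_9 = 2, t_{10} = 3, t_{11} = 5, t_{12} = 2, t_{13} = 1, t_{14} = 3, t_{15} = 4, t_{16} = 1, t_{17} = 5, t_{18} = 0, t_{19} = 5, t_{20} = 5, t_{21} = 4, t_{22} = 3, t_{23} = 1, t_{24} = 4, t_{25} = 5.
Since (t_{24}, t_{25}) = (t_0, t_1) = (4, 5) (two consecutive terms determine the rest), the sequence is periodic with period 24.
The value 3 first appears (with j ≥ 2) at t_2.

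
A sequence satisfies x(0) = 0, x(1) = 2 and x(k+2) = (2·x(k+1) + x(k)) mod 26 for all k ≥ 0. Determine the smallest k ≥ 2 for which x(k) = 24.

4

x(0) = 0, x(1) = 2, x(2) = 4, x(3) = 10, x(4) = 24, x(5) = 6, x(6) = 10, x(7) = 0, x(8) = 10, x(9) = 20, x(10) = 24, x(11) = 16, x(12) = 4, x(13) = 24, x(14) = 0, x(15) = 24, x(16) = 22, x(17) = 16, x(18) = 2, x(19) = 20, x(20) = 16, x(21) = 0, x(22) = 16, x(23) = 6, x(24) = 2, x(25) = 10, x(26) = 22, x(27) = 2, x(28) = 0, x(29) = 2.
Since (x(28), x(29)) = (x(0), x(1)) = (0, 2) (two consecutive terms determine the rest), the sequence is periodic with period 28.
The value 24 first appears (with k ≥ 2) at x(4).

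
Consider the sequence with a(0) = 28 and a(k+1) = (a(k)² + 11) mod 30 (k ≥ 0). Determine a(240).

2

a(0) = 28; a(1) = 15; a(2) = 26; a(3) = 27; a(4) = 20; a(5) = 21; a(6) = 2; a(7) = 15.
Since a(7) = a(1) = 15, the sequence is eventually periodic: after a pre-period of length 1 it cycles with period 6.
For k ≥ 1, a(k) depends only on (k - 1) mod 6. (240 - 1) mod 6 = 5, so a(240) = a(6) = 2.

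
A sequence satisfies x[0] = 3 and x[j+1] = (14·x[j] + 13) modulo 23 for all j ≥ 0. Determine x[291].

13

x[0] = 3; x[1] = 9; x[2] = 1; x[3] = 4; x[4] = 0; x[5] = 13; x[6] = 11; x[7] = 6; x[8] = 5; x[9] = 14; x[10] = 2; x[11] = 18; x[12] = 12; x[13] = 20; x[14] = 17; x[15] = 21; x[16] = 8; x[17] = 10; x[18] = 15; x[19] = 16; x[20] = 7; x[21] = 19; x[22] = 3.
The sequence repeats with period 22.
(291 - 0) mod 22 = 5, so x[291] = x[5] = 13.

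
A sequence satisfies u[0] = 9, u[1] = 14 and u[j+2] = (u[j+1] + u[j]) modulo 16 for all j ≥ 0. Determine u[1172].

Listing terms: u[0] = 9, u[1] = 14, u[2] = 7, u[3] = 5, u[4] = 12, u[5] = 1, u[6] = 13, u[7] = 14, u[8] = 11, u[9] = 9, u[10] = 4, u[11] = 13, u[12] = 1, u[13] = 14, u[14] = 15, u[15] = 13, u[16] = 12, u[17] = 9, u[18] = 5, u[19] = 14, u[20] = 3, u[21] = 1, u[22] = 4, u[23] = 5, u[24] = 9, u[25] = 14.
Since (u[24], u[25]) = (u[0], u[1]) = (9, 14) (two consecutive terms determine the rest), the sequence is periodic with period 24.
So u[1172] = u[0 + ((1172-0) mod 24)] = u[20] = 3.

3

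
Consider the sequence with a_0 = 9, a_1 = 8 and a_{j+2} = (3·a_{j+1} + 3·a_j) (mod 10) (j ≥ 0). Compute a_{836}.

Listing terms: a_0 = 9, a_1 = 8, a_2 = 1, a_3 = 7, a_4 = 4, a_5 = 3, a_6 = 1, a_7 = 2, a_8 = 9, a_9 = 3, a_{10} = 6, a_{11} = 7, a_{12} = 9, a_{13} = 8.
Since (a_{12}, a_{13}) = (a_0, a_1) = (9, 8) (two consecutive terms determine the rest), the sequence is periodic with period 12.
So a_{836} = a_{0 + ((836-0) mod 12)} = a_8 = 9.

9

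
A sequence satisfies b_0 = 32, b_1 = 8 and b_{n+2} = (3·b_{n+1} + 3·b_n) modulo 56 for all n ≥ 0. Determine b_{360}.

b_0 = 32,  b_1 = 8,  b_2 = 8,  b_3 = 48,  b_4 = 0,  b_5 = 32,  b_6 = 40,  b_7 = 48,  b_8 = 40,  b_9 = 40,  b_{10} = 16,  b_{11} = 0,  b_{12} = 48,  b_{13} = 32,  b_{14} = 16,  b_{15} = 32,  b_{16} = 32,  b_{17} = 24,  b_{18} = 0,  b_{19} = 16,  b_{20} = 48,  b_{21} = 24,  b_{22} = 48,  b_{23} = 48,  b_{24} = 8,  b_{25} = 0,  b_{26} = 24,  b_{27} = 16,  b_{28} = 8,  b_{29} = 16,  b_{30} = 16,  b_{31} = 40,  b_{32} = 0,  b_{33} = 8,  b_{34} = 24,  b_{35} = 40,  b_{36} = 24,  b_{37} = 24,  b_{38} = 32,  b_{39} = 0,  b_{40} = 40,  b_{41} = 8,  b_{42} = 32,  b_{43} = 8.
The sequence repeats with period 42.
So b_{360} = b_{0 + ((360-0) mod 42)} = b_{24} = 8.

8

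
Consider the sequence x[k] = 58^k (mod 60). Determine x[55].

Listing terms: x[0] = 1; x[1] = 58; x[2] = 4; x[3] = 52; x[4] = 16; x[5] = 28; x[6] = 4.
Since x[6] = x[2] = 4, the sequence is eventually periodic: after a pre-period of length 2 it cycles with period 4.
For k ≥ 2, x[k] depends only on (k - 2) mod 4. (55 - 2) mod 4 = 1, so x[55] = x[3] = 52.

52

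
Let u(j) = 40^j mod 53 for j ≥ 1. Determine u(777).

Listing terms: u(1) = 40; u(2) = 10; u(3) = 29; u(4) = 47; u(5) = 25; u(6) = 46; u(7) = 38; u(8) = 36; u(9) = 9; u(10) = 42; u(11) = 37; u(12) = 49; u(13) = 52; u(14) = 13; u(15) = 43; u(16) = 24; u(17) = 6; u(18) = 28; u(19) = 7; u(20) = 15; u(21) = 17; u(22) = 44; u(23) = 11; u(24) = 16; u(25) = 4; u(26) = 1; u(27) = 40.
Since u(27) = u(1) = 40, the sequence is periodic with period 26.
(777 - 1) mod 26 = 22, so u(777) = u(23) = 11.

11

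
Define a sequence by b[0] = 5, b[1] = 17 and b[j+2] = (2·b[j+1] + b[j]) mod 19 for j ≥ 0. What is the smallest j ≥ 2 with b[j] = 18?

We have b[0] = 5,  b[1] = 17,  b[2] = 1,  b[3] = 0,  b[4] = 1,  b[5] = 2,  b[6] = 5,  b[7] = 12,  b[8] = 10,  b[9] = 13,  b[10] = 17,  b[11] = 9,  b[12] = 16,  b[13] = 3,  b[14] = 3,  b[15] = 9,  b[16] = 2,  b[17] = 13,  b[18] = 9,  b[19] = 12,  b[20] = 14,  b[21] = 2,  b[22] = 18,  b[23] = 0,  b[24] = 18,  b[25] = 17,  b[26] = 14,  b[27] = 7,  b[28] = 9,  b[29] = 6,  b[30] = 2,  b[31] = 10,  b[32] = 3,  b[33] = 16,  b[34] = 16,  b[35] = 10,  b[36] = 17,  b[37] = 6,  b[38] = 10,  b[39] = 7,  b[40] = 5,  b[41] = 17.
The sequence repeats with period 40.
The value 18 first appears (with j ≥ 2) at b[22].

22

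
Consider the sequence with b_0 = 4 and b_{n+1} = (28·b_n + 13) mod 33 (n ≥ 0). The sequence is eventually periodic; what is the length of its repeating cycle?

Listing terms: b_0 = 4,  b_1 = 26,  b_2 = 15,  b_3 = 4.
The sequence repeats with period 3.

3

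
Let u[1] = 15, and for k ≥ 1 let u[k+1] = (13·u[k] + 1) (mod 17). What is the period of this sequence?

We have u[1] = 15, u[2] = 9, u[3] = 16, u[4] = 5, u[5] = 15.
Since u[5] = u[1] = 15, the sequence is periodic with period 4.

4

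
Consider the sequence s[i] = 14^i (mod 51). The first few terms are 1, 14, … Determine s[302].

s[0] = 1,  s[1] = 14,  s[2] = 43,  s[3] = 41,  s[4] = 13,  s[5] = 29,  s[6] = 49,  s[7] = 23,  s[8] = 16,  s[9] = 20,  s[10] = 25,  s[11] = 44,  s[12] = 4,  s[13] = 5,  s[14] = 19,  s[15] = 11,  s[16] = 1.
Since s[16] = s[0] = 1, the sequence is periodic with period 16.
So s[302] = s[0 + ((302-0) mod 16)] = s[14] = 19.

19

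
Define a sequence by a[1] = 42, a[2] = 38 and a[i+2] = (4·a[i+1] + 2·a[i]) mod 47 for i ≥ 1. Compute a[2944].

Listing terms: a[1] = 42,  a[2] = 38,  a[3] = 1,  a[4] = 33,  a[5] = 40,  a[6] = 38,  a[7] = 44,  a[8] = 17,  a[9] = 15,  a[10] = 0,  a[11] = 30,  a[12] = 26,  a[13] = 23,  a[14] = 3,  a[15] = 11,  a[16] = 3,  a[17] = 34,  a[18] = 1,  a[19] = 25,  a[20] = 8,  a[21] = 35,  a[22] = 15,  a[23] = 36,  a[24] = 33,  a[25] = 16,  a[26] = 36,  a[27] = 35,  a[28] = 24,  a[29] = 25,  a[30] = 7,  a[31] = 31,  a[32] = 44,  a[33] = 3,  a[34] = 6,  a[35] = 30,  a[36] = 38,  a[37] = 24,  a[38] = 31,  a[39] = 31,  a[40] = 45,  a[41] = 7,  a[42] = 24,  a[43] = 16,  a[44] = 18,  a[45] = 10,  a[46] = 29,  a[47] = 42,  a[48] = 38.
The sequence repeats with period 46.
(2944 - 1) mod 46 = 45, so a[2944] = a[46] = 29.

29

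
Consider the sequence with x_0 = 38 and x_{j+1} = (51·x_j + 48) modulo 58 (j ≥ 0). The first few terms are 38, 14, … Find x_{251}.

x_0 = 38, x_1 = 14, x_2 = 8, x_3 = 50, x_4 = 46, x_5 = 16, x_6 = 52, x_7 = 32, x_8 = 56, x_9 = 4, x_{10} = 20, x_{11} = 24, x_{12} = 54, x_{13} = 18, x_{14} = 38.
The sequence repeats with period 14.
So x_{251} = x_{0 + ((251-0) mod 14)} = x_{13} = 18.

18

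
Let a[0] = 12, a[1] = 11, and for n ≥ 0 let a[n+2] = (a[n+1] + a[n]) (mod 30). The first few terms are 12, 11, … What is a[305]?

Computing terms: a[0] = 12, a[1] = 11, a[2] = 23, a[3] = 4, a[4] = 27, a[5] = 1, a[6] = 28, a[7] = 29, a[8] = 27, a[9] = 26, a[10] = 23, a[11] = 19, a[12] = 12, a[13] = 1, a[14] = 13, a[15] = 14, a[16] = 27, a[17] = 11, a[18] = 8, a[19] = 19, a[20] = 27, a[21] = 16, a[22] = 13, a[23] = 29, a[24] = 12, a[25] = 11.
The sequence repeats with period 24.
So a[305] = a[0 + ((305-0) mod 24)] = a[17] = 11.

11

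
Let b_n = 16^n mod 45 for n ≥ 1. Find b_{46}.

16

Computing terms: b_1 = 16, b_2 = 31, b_3 = 1, b_4 = 16.
The sequence repeats with period 3.
(46 - 1) mod 3 = 0, so b_{46} = b_1 = 16.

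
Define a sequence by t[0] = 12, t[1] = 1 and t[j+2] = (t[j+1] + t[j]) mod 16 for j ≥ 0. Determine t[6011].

13

We have t[0] = 12; t[1] = 1; t[2] = 13; t[3] = 14; t[4] = 11; t[5] = 9; t[6] = 4; t[7] = 13; t[8] = 1; t[9] = 14; t[10] = 15; t[11] = 13; t[12] = 12; t[13] = 9; t[14] = 5; t[15] = 14; t[16] = 3; t[17] = 1; t[18] = 4; t[19] = 5; t[20] = 9; t[21] = 14; t[22] = 7; t[23] = 5; t[24] = 12; t[25] = 1.
Since (t[24], t[25]) = (t[0], t[1]) = (12, 1) (two consecutive terms determine the rest), the sequence is periodic with period 24.
So t[6011] = t[0 + ((6011-0) mod 24)] = t[11] = 13.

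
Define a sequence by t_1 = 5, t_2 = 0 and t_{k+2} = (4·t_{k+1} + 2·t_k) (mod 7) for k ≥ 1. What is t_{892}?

2

t_1 = 5, t_2 = 0, t_3 = 3, t_4 = 5, t_5 = 5, t_6 = 2, t_7 = 4, t_8 = 6, t_9 = 4, t_{10} = 0, t_{11} = 1, t_{12} = 4, t_{13} = 4, t_{14} = 3, t_{15} = 6, t_{16} = 2, t_{17} = 6, t_{18} = 0, t_{19} = 5, t_{20} = 6, t_{21} = 6, t_{22} = 1, t_{23} = 2, t_{24} = 3, t_{25} = 2, t_{26} = 0, t_{27} = 4, t_{28} = 2, t_{29} = 2, t_{30} = 5, t_{31} = 3, t_{32} = 1, t_{33} = 3, t_{34} = 0, t_{35} = 6, t_{36} = 3, t_{37} = 3, t_{38} = 4, t_{39} = 1, t_{40} = 5, t_{41} = 1, t_{42} = 0, t_{43} = 2, t_{44} = 1, t_{45} = 1, t_{46} = 6, t_{47} = 5, t_{48} = 4, t_{49} = 5, t_{50} = 0.
Since (t_{49}, t_{50}) = (t_1, t_2) = (5, 0) (two consecutive terms determine the rest), the sequence is periodic with period 48.
(892 - 1) mod 48 = 27, so t_{892} = t_{28} = 2.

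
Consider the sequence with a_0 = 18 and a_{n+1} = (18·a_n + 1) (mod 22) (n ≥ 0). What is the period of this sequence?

a_0 = 18,  a_1 = 17,  a_2 = 21,  a_3 = 5,  a_4 = 3,  a_5 = 11,  a_6 = 1,  a_7 = 19,  a_8 = 13,  a_9 = 15,  a_{10} = 7,  a_{11} = 17.
Since a_{11} = a_1 = 17, the sequence is eventually periodic: after a pre-period of length 1 it cycles with period 10.

10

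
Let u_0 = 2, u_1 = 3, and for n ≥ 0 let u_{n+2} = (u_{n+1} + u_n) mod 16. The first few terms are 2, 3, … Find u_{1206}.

2

We have u_0 = 2; u_1 = 3; u_2 = 5; u_3 = 8; u_4 = 13; u_5 = 5; u_6 = 2; u_7 = 7; u_8 = 9; u_9 = 0; u_{10} = 9; u_{11} = 9; u_{12} = 2; u_{13} = 11; u_{14} = 13; u_{15} = 8; u_{16} = 5; u_{17} = 13; u_{18} = 2; u_{19} = 15; u_{20} = 1; u_{21} = 0; u_{22} = 1; u_{23} = 1; u_{24} = 2; u_{25} = 3.
Since (u_{24}, u_{25}) = (u_0, u_1) = (2, 3) (two consecutive terms determine the rest), the sequence is periodic with period 24.
(1206 - 0) mod 24 = 6, so u_{1206} = u_6 = 2.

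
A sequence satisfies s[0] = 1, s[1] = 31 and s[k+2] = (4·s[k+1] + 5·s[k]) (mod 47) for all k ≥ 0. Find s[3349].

Computing terms: s[0] = 1; s[1] = 31; s[2] = 35; s[3] = 13; s[4] = 39; s[5] = 33; s[6] = 45; s[7] = 16; s[8] = 7; s[9] = 14; s[10] = 44; s[11] = 11; s[12] = 29; s[13] = 30; s[14] = 30; s[15] = 35; s[16] = 8; s[17] = 19; s[18] = 22; s[19] = 42; s[20] = 43; s[21] = 6; s[22] = 4; s[23] = 46; s[24] = 16; s[25] = 12; s[26] = 34; s[27] = 8; s[28] = 14; s[29] = 2; s[30] = 31; s[31] = 40; s[32] = 33; s[33] = 3; s[34] = 36; s[35] = 18; s[36] = 17; s[37] = 17; s[38] = 12; s[39] = 39; s[40] = 28; s[41] = 25; s[42] = 5; s[43] = 4; s[44] = 41; s[45] = 43; s[46] = 1; s[47] = 31.
Since (s[46], s[47]) = (s[0], s[1]) = (1, 31) (two consecutive terms determine the rest), the sequence is periodic with period 46.
(3349 - 0) mod 46 = 37, so s[3349] = s[37] = 17.

17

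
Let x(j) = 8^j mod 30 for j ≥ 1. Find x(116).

16

We have x(1) = 8, x(2) = 4, x(3) = 2, x(4) = 16, x(5) = 8.
The sequence repeats with period 4.
So x(116) = x(1 + ((116-1) mod 4)) = x(4) = 16.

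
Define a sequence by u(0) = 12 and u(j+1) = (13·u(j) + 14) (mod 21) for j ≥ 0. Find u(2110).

Computing terms: u(0) = 12; u(1) = 2; u(2) = 19; u(3) = 9; u(4) = 5; u(5) = 16; u(6) = 12.
Since u(6) = u(0) = 12, the sequence is periodic with period 6.
So u(2110) = u(0 + ((2110-0) mod 6)) = u(4) = 5.

5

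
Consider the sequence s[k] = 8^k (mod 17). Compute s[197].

9

Computing terms: s[0] = 1; s[1] = 8; s[2] = 13; s[3] = 2; s[4] = 16; s[5] = 9; s[6] = 4; s[7] = 15; s[8] = 1.
Since s[8] = s[0] = 1, the sequence is periodic with period 8.
So s[197] = s[0 + ((197-0) mod 8)] = s[5] = 9.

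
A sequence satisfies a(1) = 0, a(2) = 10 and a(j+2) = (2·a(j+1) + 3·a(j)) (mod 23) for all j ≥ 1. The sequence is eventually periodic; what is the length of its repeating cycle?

We have a(1) = 0,  a(2) = 10,  a(3) = 20,  a(4) = 1,  a(5) = 16,  a(6) = 12,  a(7) = 3,  a(8) = 19,  a(9) = 1,  a(10) = 13,  a(11) = 6,  a(12) = 5,  a(13) = 5,  a(14) = 2,  a(15) = 19,  a(16) = 21,  a(17) = 7,  a(18) = 8,  a(19) = 14,  a(20) = 6,  a(21) = 8,  a(22) = 11,  a(23) = 0,  a(24) = 10.
The sequence repeats with period 22.

22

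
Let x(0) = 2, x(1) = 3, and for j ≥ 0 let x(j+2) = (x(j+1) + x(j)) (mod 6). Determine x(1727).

1

x(0) = 2, x(1) = 3, x(2) = 5, x(3) = 2, x(4) = 1, x(5) = 3, x(6) = 4, x(7) = 1, x(8) = 5, x(9) = 0, x(10) = 5, x(11) = 5, x(12) = 4, x(13) = 3, x(14) = 1, x(15) = 4, x(16) = 5, x(17) = 3, x(18) = 2, x(19) = 5, x(20) = 1, x(21) = 0, x(22) = 1, x(23) = 1, x(24) = 2, x(25) = 3.
Since (x(24), x(25)) = (x(0), x(1)) = (2, 3) (two consecutive terms determine the rest), the sequence is periodic with period 24.
So x(1727) = x(0 + ((1727-0) mod 24)) = x(23) = 1.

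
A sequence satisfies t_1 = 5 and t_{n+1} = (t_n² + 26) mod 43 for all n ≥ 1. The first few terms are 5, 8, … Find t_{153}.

We have t_1 = 5,  t_2 = 8,  t_3 = 4,  t_4 = 42,  t_5 = 27,  t_6 = 24,  t_7 = 0,  t_8 = 26,  t_9 = 14,  t_{10} = 7,  t_{11} = 32,  t_{12} = 18,  t_{13} = 6,  t_{14} = 19,  t_{15} = 0.
Since t_{15} = t_7 = 0, the sequence is eventually periodic: after a pre-period of length 6 it cycles with period 8.
For n ≥ 7, t_n depends only on (n - 7) mod 8. (153 - 7) mod 8 = 2, so t_{153} = t_9 = 14.

14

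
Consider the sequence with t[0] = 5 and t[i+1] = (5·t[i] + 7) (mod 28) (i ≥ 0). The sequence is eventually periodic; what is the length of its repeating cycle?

12

t[0] = 5,  t[1] = 4,  t[2] = 27,  t[3] = 2,  t[4] = 17,  t[5] = 8,  t[6] = 19,  t[7] = 18,  t[8] = 13,  t[9] = 16,  t[10] = 3,  t[11] = 22,  t[12] = 5.
The sequence repeats with period 12.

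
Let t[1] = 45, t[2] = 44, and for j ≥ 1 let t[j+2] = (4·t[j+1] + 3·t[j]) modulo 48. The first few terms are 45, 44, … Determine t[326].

We have t[1] = 45, t[2] = 44, t[3] = 23, t[4] = 32, t[5] = 5, t[6] = 20, t[7] = 47, t[8] = 8, t[9] = 29, t[10] = 44, t[11] = 23.
Since (t[10], t[11]) = (t[2], t[3]) = (44, 23) (two consecutive terms determine the rest), the sequence is eventually periodic: after a pre-period of length 1 it cycles with period 8.
For j ≥ 2, t[j] depends only on (j - 2) mod 8. (326 - 2) mod 8 = 4, so t[326] = t[6] = 20.

20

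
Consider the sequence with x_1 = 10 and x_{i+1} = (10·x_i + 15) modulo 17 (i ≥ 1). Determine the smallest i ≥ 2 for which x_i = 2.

14

We have x_1 = 10; x_2 = 13; x_3 = 9; x_4 = 3; x_5 = 11; x_6 = 6; x_7 = 7; x_8 = 0; x_9 = 15; x_{10} = 12; x_{11} = 16; x_{12} = 5; x_{13} = 14; x_{14} = 2; x_{15} = 1; x_{16} = 8; x_{17} = 10.
Since x_{17} = x_1 = 10, the sequence is periodic with period 16.
The value 2 first appears (with i ≥ 2) at x_{14}.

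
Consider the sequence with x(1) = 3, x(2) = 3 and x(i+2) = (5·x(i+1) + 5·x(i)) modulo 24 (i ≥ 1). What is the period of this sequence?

12

Listing terms: x(1) = 3, x(2) = 3, x(3) = 6, x(4) = 21, x(5) = 15, x(6) = 12, x(7) = 15, x(8) = 15, x(9) = 6, x(10) = 9, x(11) = 3, x(12) = 12, x(13) = 3, x(14) = 3.
Since (x(13), x(14)) = (x(1), x(2)) = (3, 3) (two consecutive terms determine the rest), the sequence is periodic with period 12.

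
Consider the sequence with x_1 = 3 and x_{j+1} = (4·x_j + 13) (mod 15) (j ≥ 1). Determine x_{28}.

0

Computing terms: x_1 = 3; x_2 = 10; x_3 = 8; x_4 = 0; x_5 = 13; x_6 = 5; x_7 = 3.
Since x_7 = x_1 = 3, the sequence is periodic with period 6.
So x_{28} = x_{1 + ((28-1) mod 6)} = x_4 = 0.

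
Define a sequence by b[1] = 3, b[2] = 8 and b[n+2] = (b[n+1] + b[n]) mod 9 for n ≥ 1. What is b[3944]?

We have b[1] = 3,  b[2] = 8,  b[3] = 2,  b[4] = 1,  b[5] = 3,  b[6] = 4,  b[7] = 7,  b[8] = 2,  b[9] = 0,  b[10] = 2,  b[11] = 2,  b[12] = 4,  b[13] = 6,  b[14] = 1,  b[15] = 7,  b[16] = 8,  b[17] = 6,  b[18] = 5,  b[19] = 2,  b[20] = 7,  b[21] = 0,  b[22] = 7,  b[23] = 7,  b[24] = 5,  b[25] = 3,  b[26] = 8.
The sequence repeats with period 24.
(3944 - 1) mod 24 = 7, so b[3944] = b[8] = 2.

2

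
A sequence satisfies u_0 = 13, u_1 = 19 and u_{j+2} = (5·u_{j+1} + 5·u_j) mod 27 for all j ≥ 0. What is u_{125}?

Computing terms: u_0 = 13, u_1 = 19, u_2 = 25, u_3 = 4, u_4 = 10, u_5 = 16, u_6 = 22, u_7 = 1, u_8 = 7, u_9 = 13, u_{10} = 19.
The sequence repeats with period 9.
(125 - 0) mod 9 = 8, so u_{125} = u_8 = 7.

7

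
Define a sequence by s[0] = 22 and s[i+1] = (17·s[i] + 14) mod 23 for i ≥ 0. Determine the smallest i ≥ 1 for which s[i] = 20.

1

Listing terms: s[0] = 22,  s[1] = 20,  s[2] = 9,  s[3] = 6,  s[4] = 1,  s[5] = 8,  s[6] = 12,  s[7] = 11,  s[8] = 17,  s[9] = 4,  s[10] = 13,  s[11] = 5,  s[12] = 7,  s[13] = 18,  s[14] = 21,  s[15] = 3,  s[16] = 19,  s[17] = 15,  s[18] = 16,  s[19] = 10,  s[20] = 0,  s[21] = 14,  s[22] = 22.
The sequence repeats with period 22.
The value 20 first appears (with i ≥ 1) at s[1].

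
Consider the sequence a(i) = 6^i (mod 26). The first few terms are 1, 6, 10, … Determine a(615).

Listing terms: a(0) = 1,  a(1) = 6,  a(2) = 10,  a(3) = 8,  a(4) = 22,  a(5) = 2,  a(6) = 12,  a(7) = 20,  a(8) = 16,  a(9) = 18,  a(10) = 4,  a(11) = 24,  a(12) = 14,  a(13) = 6.
Since a(13) = a(1) = 6, the sequence is eventually periodic: after a pre-period of length 1 it cycles with period 12.
For i ≥ 1, a(i) depends only on (i - 1) mod 12. (615 - 1) mod 12 = 2, so a(615) = a(3) = 8.

8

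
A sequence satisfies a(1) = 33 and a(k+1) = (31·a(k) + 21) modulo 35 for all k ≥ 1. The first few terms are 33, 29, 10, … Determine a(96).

a(1) = 33, a(2) = 29, a(3) = 10, a(4) = 16, a(5) = 27, a(6) = 18, a(7) = 19, a(8) = 15, a(9) = 31, a(10) = 2, a(11) = 13, a(12) = 4, a(13) = 5, a(14) = 1, a(15) = 17, a(16) = 23, a(17) = 34, a(18) = 25, a(19) = 26, a(20) = 22, a(21) = 3, a(22) = 9, a(23) = 20, a(24) = 11, a(25) = 12, a(26) = 8, a(27) = 24, a(28) = 30, a(29) = 6, a(30) = 32, a(31) = 33.
Since a(31) = a(1) = 33, the sequence is periodic with period 30.
(96 - 1) mod 30 = 5, so a(96) = a(6) = 18.

18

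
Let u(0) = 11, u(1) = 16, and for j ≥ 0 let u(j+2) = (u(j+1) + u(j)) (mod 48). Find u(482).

27

Listing terms: u(0) = 11, u(1) = 16, u(2) = 27, u(3) = 43, u(4) = 22, u(5) = 17, u(6) = 39, u(7) = 8, u(8) = 47, u(9) = 7, u(10) = 6, u(11) = 13, u(12) = 19, u(13) = 32, u(14) = 3, u(15) = 35, u(16) = 38, u(17) = 25, u(18) = 15, u(19) = 40, u(20) = 7, u(21) = 47, u(22) = 6, u(23) = 5, u(24) = 11, u(25) = 16.
The sequence repeats with period 24.
So u(482) = u(0 + ((482-0) mod 24)) = u(2) = 27.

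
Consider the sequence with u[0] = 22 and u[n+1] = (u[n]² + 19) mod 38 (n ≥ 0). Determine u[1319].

u[0] = 22,  u[1] = 9,  u[2] = 24,  u[3] = 25,  u[4] = 36,  u[5] = 23,  u[6] = 16,  u[7] = 9.
Since u[7] = u[1] = 9, the sequence is eventually periodic: after a pre-period of length 1 it cycles with period 6.
For n ≥ 1, u[n] depends only on (n - 1) mod 6. (1319 - 1) mod 6 = 4, so u[1319] = u[5] = 23.

23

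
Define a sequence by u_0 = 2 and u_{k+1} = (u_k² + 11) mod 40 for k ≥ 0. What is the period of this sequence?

6

We have u_0 = 2; u_1 = 15; u_2 = 36; u_3 = 27; u_4 = 20; u_5 = 11; u_6 = 12; u_7 = 35; u_8 = 36.
Since u_8 = u_2 = 36, the sequence is eventually periodic: after a pre-period of length 2 it cycles with period 6.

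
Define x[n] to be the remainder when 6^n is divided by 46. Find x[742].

Computing terms: x[1] = 6; x[2] = 36; x[3] = 32; x[4] = 8; x[5] = 2; x[6] = 12; x[7] = 26; x[8] = 18; x[9] = 16; x[10] = 4; x[11] = 24; x[12] = 6.
Since x[12] = x[1] = 6, the sequence is periodic with period 11.
So x[742] = x[1 + ((742-1) mod 11)] = x[5] = 2.

2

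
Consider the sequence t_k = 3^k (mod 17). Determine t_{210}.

Computing terms: t_1 = 3, t_2 = 9, t_3 = 10, t_4 = 13, t_5 = 5, t_6 = 15, t_7 = 11, t_8 = 16, t_9 = 14, t_{10} = 8, t_{11} = 7, t_{12} = 4, t_{13} = 12, t_{14} = 2, t_{15} = 6, t_{16} = 1, t_{17} = 3.
Since t_{17} = t_1 = 3, the sequence is periodic with period 16.
(210 - 1) mod 16 = 1, so t_{210} = t_2 = 9.

9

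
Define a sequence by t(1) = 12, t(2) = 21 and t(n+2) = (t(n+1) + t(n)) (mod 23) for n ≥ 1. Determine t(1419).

13

We have t(1) = 12; t(2) = 21; t(3) = 10; t(4) = 8; t(5) = 18; t(6) = 3; t(7) = 21; t(8) = 1; t(9) = 22; t(10) = 0; t(11) = 22; t(12) = 22; t(13) = 21; t(14) = 20; t(15) = 18; t(16) = 15; t(17) = 10; t(18) = 2; t(19) = 12; t(20) = 14; t(21) = 3; t(22) = 17; t(23) = 20; t(24) = 14; t(25) = 11; t(26) = 2; t(27) = 13; t(28) = 15; t(29) = 5; t(30) = 20; t(31) = 2; t(32) = 22; t(33) = 1; t(34) = 0; t(35) = 1; t(36) = 1; t(37) = 2; t(38) = 3; t(39) = 5; t(40) = 8; t(41) = 13; t(42) = 21; t(43) = 11; t(44) = 9; t(45) = 20; t(46) = 6; t(47) = 3; t(48) = 9; t(49) = 12; t(50) = 21.
The sequence repeats with period 48.
So t(1419) = t(1 + ((1419-1) mod 48)) = t(27) = 13.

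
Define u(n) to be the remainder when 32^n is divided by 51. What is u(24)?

1

We have u(0) = 1; u(1) = 32; u(2) = 4; u(3) = 26; u(4) = 16; u(5) = 2; u(6) = 13; u(7) = 8; u(8) = 1.
The sequence repeats with period 8.
So u(24) = u(0 + ((24-0) mod 8)) = u(0) = 1.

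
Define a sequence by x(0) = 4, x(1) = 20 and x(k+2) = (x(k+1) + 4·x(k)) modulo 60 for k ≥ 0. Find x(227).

Computing terms: x(0) = 4, x(1) = 20, x(2) = 36, x(3) = 56, x(4) = 20, x(5) = 4, x(6) = 24, x(7) = 40, x(8) = 16, x(9) = 56, x(10) = 0, x(11) = 44, x(12) = 44, x(13) = 40, x(14) = 36, x(15) = 16, x(16) = 40, x(17) = 44, x(18) = 24, x(19) = 20, x(20) = 56, x(21) = 16, x(22) = 0, x(23) = 4, x(24) = 4, x(25) = 20.
Since (x(24), x(25)) = (x(0), x(1)) = (4, 20) (two consecutive terms determine the rest), the sequence is periodic with period 24.
(227 - 0) mod 24 = 11, so x(227) = x(11) = 44.

44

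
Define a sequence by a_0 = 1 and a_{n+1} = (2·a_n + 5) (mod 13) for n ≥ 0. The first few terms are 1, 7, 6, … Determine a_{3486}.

2

a_0 = 1,  a_1 = 7,  a_2 = 6,  a_3 = 4,  a_4 = 0,  a_5 = 5,  a_6 = 2,  a_7 = 9,  a_8 = 10,  a_9 = 12,  a_{10} = 3,  a_{11} = 11,  a_{12} = 1.
Since a_{12} = a_0 = 1, the sequence is periodic with period 12.
(3486 - 0) mod 12 = 6, so a_{3486} = a_6 = 2.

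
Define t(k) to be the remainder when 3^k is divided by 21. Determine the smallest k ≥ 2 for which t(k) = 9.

t(1) = 3; t(2) = 9; t(3) = 6; t(4) = 18; t(5) = 12; t(6) = 15; t(7) = 3.
Since t(7) = t(1) = 3, the sequence is periodic with period 6.
The value 9 first appears (with k ≥ 2) at t(2).

2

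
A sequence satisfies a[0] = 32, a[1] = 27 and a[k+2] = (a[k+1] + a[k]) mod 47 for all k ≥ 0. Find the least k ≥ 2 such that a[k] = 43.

5

Listing terms: a[0] = 32,  a[1] = 27,  a[2] = 12,  a[3] = 39,  a[4] = 4,  a[5] = 43,  a[6] = 0,  a[7] = 43,  a[8] = 43,  a[9] = 39,  a[10] = 35,  a[11] = 27,  a[12] = 15,  a[13] = 42,  a[14] = 10,  a[15] = 5,  a[16] = 15,  a[17] = 20,  a[18] = 35,  a[19] = 8,  a[20] = 43,  a[21] = 4,  a[22] = 0,  a[23] = 4,  a[24] = 4,  a[25] = 8,  a[26] = 12,  a[27] = 20,  a[28] = 32,  a[29] = 5,  a[30] = 37,  a[31] = 42,  a[32] = 32,  a[33] = 27.
Since (a[32], a[33]) = (a[0], a[1]) = (32, 27) (two consecutive terms determine the rest), the sequence is periodic with period 32.
The value 43 first appears (with k ≥ 2) at a[5].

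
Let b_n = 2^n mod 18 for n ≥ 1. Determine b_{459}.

We have b_1 = 2,  b_2 = 4,  b_3 = 8,  b_4 = 16,  b_5 = 14,  b_6 = 10,  b_7 = 2.
The sequence repeats with period 6.
(459 - 1) mod 6 = 2, so b_{459} = b_3 = 8.

8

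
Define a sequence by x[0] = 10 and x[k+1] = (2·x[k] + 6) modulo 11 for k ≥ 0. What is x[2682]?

3

We have x[0] = 10, x[1] = 4, x[2] = 3, x[3] = 1, x[4] = 8, x[5] = 0, x[6] = 6, x[7] = 7, x[8] = 9, x[9] = 2, x[10] = 10.
Since x[10] = x[0] = 10, the sequence is periodic with period 10.
So x[2682] = x[0 + ((2682-0) mod 10)] = x[2] = 3.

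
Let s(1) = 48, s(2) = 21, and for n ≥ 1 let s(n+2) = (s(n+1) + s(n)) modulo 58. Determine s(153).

Listing terms: s(1) = 48, s(2) = 21, s(3) = 11, s(4) = 32, s(5) = 43, s(6) = 17, s(7) = 2, s(8) = 19, s(9) = 21, s(10) = 40, s(11) = 3, s(12) = 43, s(13) = 46, s(14) = 31, s(15) = 19, s(16) = 50, s(17) = 11, s(18) = 3, s(19) = 14, s(20) = 17, s(21) = 31, s(22) = 48, s(23) = 21.
The sequence repeats with period 21.
So s(153) = s(1 + ((153-1) mod 21)) = s(6) = 17.

17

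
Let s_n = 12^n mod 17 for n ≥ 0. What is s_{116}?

We have s_0 = 1,  s_1 = 12,  s_2 = 8,  s_3 = 11,  s_4 = 13,  s_5 = 3,  s_6 = 2,  s_7 = 7,  s_8 = 16,  s_9 = 5,  s_{10} = 9,  s_{11} = 6,  s_{12} = 4,  s_{13} = 14,  s_{14} = 15,  s_{15} = 10,  s_{16} = 1.
The sequence repeats with period 16.
(116 - 0) mod 16 = 4, so s_{116} = s_4 = 13.

13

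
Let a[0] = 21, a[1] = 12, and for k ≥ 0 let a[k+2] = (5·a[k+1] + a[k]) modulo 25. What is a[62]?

6

Listing terms: a[0] = 21,  a[1] = 12,  a[2] = 6,  a[3] = 17,  a[4] = 16,  a[5] = 22,  a[6] = 1,  a[7] = 2,  a[8] = 11,  a[9] = 7,  a[10] = 21,  a[11] = 12.
Since (a[10], a[11]) = (a[0], a[1]) = (21, 12) (two consecutive terms determine the rest), the sequence is periodic with period 10.
(62 - 0) mod 10 = 2, so a[62] = a[2] = 6.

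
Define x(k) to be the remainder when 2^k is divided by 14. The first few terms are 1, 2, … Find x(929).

x(0) = 1; x(1) = 2; x(2) = 4; x(3) = 8; x(4) = 2.
Since x(4) = x(1) = 2, the sequence is eventually periodic: after a pre-period of length 1 it cycles with period 3.
For k ≥ 1, x(k) depends only on (k - 1) mod 3. (929 - 1) mod 3 = 1, so x(929) = x(2) = 4.

4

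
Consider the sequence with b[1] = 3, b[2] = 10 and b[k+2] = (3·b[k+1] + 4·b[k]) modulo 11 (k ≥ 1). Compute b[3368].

6

We have b[1] = 3, b[2] = 10, b[3] = 9, b[4] = 1, b[5] = 6, b[6] = 0, b[7] = 2, b[8] = 6, b[9] = 4, b[10] = 3, b[11] = 3, b[12] = 10.
Since (b[11], b[12]) = (b[1], b[2]) = (3, 10) (two consecutive terms determine the rest), the sequence is periodic with period 10.
(3368 - 1) mod 10 = 7, so b[3368] = b[8] = 6.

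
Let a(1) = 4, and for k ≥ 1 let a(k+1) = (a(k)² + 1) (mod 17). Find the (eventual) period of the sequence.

Listing terms: a(1) = 4, a(2) = 0, a(3) = 1, a(4) = 2, a(5) = 5, a(6) = 9, a(7) = 14, a(8) = 10, a(9) = 16, a(10) = 2.
Since a(10) = a(4) = 2, the sequence is eventually periodic: after a pre-period of length 3 it cycles with period 6.

6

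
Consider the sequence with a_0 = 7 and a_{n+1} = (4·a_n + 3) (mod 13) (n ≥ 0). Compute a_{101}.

1

Computing terms: a_0 = 7; a_1 = 5; a_2 = 10; a_3 = 4; a_4 = 6; a_5 = 1; a_6 = 7.
Since a_6 = a_0 = 7, the sequence is periodic with period 6.
(101 - 0) mod 6 = 5, so a_{101} = a_5 = 1.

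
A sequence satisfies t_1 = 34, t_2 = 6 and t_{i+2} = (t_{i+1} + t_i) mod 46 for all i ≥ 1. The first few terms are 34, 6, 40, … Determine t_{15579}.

6

Computing terms: t_1 = 34, t_2 = 6, t_3 = 40, t_4 = 0, t_5 = 40, t_6 = 40, t_7 = 34, t_8 = 28, t_9 = 16, t_{10} = 44, t_{11} = 14, t_{12} = 12, t_{13} = 26, t_{14} = 38, t_{15} = 18, t_{16} = 10, t_{17} = 28, t_{18} = 38, t_{19} = 20, t_{20} = 12, t_{21} = 32, t_{22} = 44, t_{23} = 30, t_{24} = 28, t_{25} = 12, t_{26} = 40, t_{27} = 6, t_{28} = 0, t_{29} = 6, t_{30} = 6, t_{31} = 12, t_{32} = 18, t_{33} = 30, t_{34} = 2, t_{35} = 32, t_{36} = 34, t_{37} = 20, t_{38} = 8, t_{39} = 28, t_{40} = 36, t_{41} = 18, t_{42} = 8, t_{43} = 26, t_{44} = 34, t_{45} = 14, t_{46} = 2, t_{47} = 16, t_{48} = 18, t_{49} = 34, t_{50} = 6.
The sequence repeats with period 48.
So t_{15579} = t_{1 + ((15579-1) mod 48)} = t_{27} = 6.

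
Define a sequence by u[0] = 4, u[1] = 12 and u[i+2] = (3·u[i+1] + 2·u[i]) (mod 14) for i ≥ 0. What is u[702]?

4

Listing terms: u[0] = 4,  u[1] = 12,  u[2] = 2,  u[3] = 2,  u[4] = 10,  u[5] = 6,  u[6] = 10,  u[7] = 0,  u[8] = 6,  u[9] = 4,  u[10] = 10,  u[11] = 10,  u[12] = 8,  u[13] = 2,  u[14] = 8,  u[15] = 0,  u[16] = 2,  u[17] = 6,  u[18] = 8,  u[19] = 8,  u[20] = 12,  u[21] = 10,  u[22] = 12,  u[23] = 0,  u[24] = 10,  u[25] = 2,  u[26] = 12,  u[27] = 12,  u[28] = 4,  u[29] = 8,  u[30] = 4,  u[31] = 0,  u[32] = 8,  u[33] = 10,  u[34] = 4,  u[35] = 4,  u[36] = 6,  u[37] = 12,  u[38] = 6,  u[39] = 0,  u[40] = 12,  u[41] = 8,  u[42] = 6,  u[43] = 6,  u[44] = 2,  u[45] = 4,  u[46] = 2,  u[47] = 0,  u[48] = 4,  u[49] = 12.
Since (u[48], u[49]) = (u[0], u[1]) = (4, 12) (two consecutive terms determine the rest), the sequence is periodic with period 48.
(702 - 0) mod 48 = 30, so u[702] = u[30] = 4.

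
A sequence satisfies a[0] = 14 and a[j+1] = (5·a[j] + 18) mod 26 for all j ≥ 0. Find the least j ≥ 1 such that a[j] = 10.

1

a[0] = 14; a[1] = 10; a[2] = 16; a[3] = 20; a[4] = 14.
The sequence repeats with period 4.
The value 10 first appears (with j ≥ 1) at a[1].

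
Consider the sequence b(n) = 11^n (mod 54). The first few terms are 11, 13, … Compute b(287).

5

b(1) = 11, b(2) = 13, b(3) = 35, b(4) = 7, b(5) = 23, b(6) = 37, b(7) = 29, b(8) = 49, b(9) = 53, b(10) = 43, b(11) = 41, b(12) = 19, b(13) = 47, b(14) = 31, b(15) = 17, b(16) = 25, b(17) = 5, b(18) = 1, b(19) = 11.
Since b(19) = b(1) = 11, the sequence is periodic with period 18.
So b(287) = b(1 + ((287-1) mod 18)) = b(17) = 5.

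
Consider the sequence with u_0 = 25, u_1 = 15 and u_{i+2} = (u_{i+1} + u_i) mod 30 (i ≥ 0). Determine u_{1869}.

We have u_0 = 25; u_1 = 15; u_2 = 10; u_3 = 25; u_4 = 5; u_5 = 0; u_6 = 5; u_7 = 5; u_8 = 10; u_9 = 15; u_{10} = 25; u_{11} = 10; u_{12} = 5; u_{13} = 15; u_{14} = 20; u_{15} = 5; u_{16} = 25; u_{17} = 0; u_{18} = 25; u_{19} = 25; u_{20} = 20; u_{21} = 15; u_{22} = 5; u_{23} = 20; u_{24} = 25; u_{25} = 15.
Since (u_{24}, u_{25}) = (u_0, u_1) = (25, 15) (two consecutive terms determine the rest), the sequence is periodic with period 24.
So u_{1869} = u_{0 + ((1869-0) mod 24)} = u_{21} = 15.

15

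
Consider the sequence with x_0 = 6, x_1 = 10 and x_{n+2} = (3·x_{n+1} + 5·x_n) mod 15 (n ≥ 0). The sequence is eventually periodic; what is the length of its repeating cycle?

4

Computing terms: x_0 = 6, x_1 = 10, x_2 = 0, x_3 = 5, x_4 = 0, x_5 = 10, x_6 = 0.
Since (x_5, x_6) = (x_1, x_2) = (10, 0) (two consecutive terms determine the rest), the sequence is eventually periodic: after a pre-period of length 1 it cycles with period 4.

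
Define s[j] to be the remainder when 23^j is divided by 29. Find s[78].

23

Computing terms: s[1] = 23,  s[2] = 7,  s[3] = 16,  s[4] = 20,  s[5] = 25,  s[6] = 24,  s[7] = 1,  s[8] = 23.
The sequence repeats with period 7.
So s[78] = s[1 + ((78-1) mod 7)] = s[1] = 23.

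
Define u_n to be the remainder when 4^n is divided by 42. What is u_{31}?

Listing terms: u_1 = 4; u_2 = 16; u_3 = 22; u_4 = 4.
The sequence repeats with period 3.
(31 - 1) mod 3 = 0, so u_{31} = u_1 = 4.

4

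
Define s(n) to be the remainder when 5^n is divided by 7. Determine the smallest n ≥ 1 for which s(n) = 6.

3

We have s(0) = 1; s(1) = 5; s(2) = 4; s(3) = 6; s(4) = 2; s(5) = 3; s(6) = 1.
The sequence repeats with period 6.
The value 6 first appears (with n ≥ 1) at s(3).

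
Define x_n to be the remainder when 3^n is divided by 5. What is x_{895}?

2

x_1 = 3, x_2 = 4, x_3 = 2, x_4 = 1, x_5 = 3.
The sequence repeats with period 4.
(895 - 1) mod 4 = 2, so x_{895} = x_3 = 2.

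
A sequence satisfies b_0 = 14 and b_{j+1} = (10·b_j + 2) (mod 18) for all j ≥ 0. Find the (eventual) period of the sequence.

We have b_0 = 14,  b_1 = 16,  b_2 = 0,  b_3 = 2,  b_4 = 4,  b_5 = 6,  b_6 = 8,  b_7 = 10,  b_8 = 12,  b_9 = 14.
The sequence repeats with period 9.

9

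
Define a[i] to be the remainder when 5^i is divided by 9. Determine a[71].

2

Computing terms: a[0] = 1,  a[1] = 5,  a[2] = 7,  a[3] = 8,  a[4] = 4,  a[5] = 2,  a[6] = 1.
The sequence repeats with period 6.
(71 - 0) mod 6 = 5, so a[71] = a[5] = 2.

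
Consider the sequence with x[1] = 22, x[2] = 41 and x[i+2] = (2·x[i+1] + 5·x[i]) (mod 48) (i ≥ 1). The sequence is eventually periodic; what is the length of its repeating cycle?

Listing terms: x[1] = 22; x[2] = 41; x[3] = 0; x[4] = 13; x[5] = 26; x[6] = 21; x[7] = 28; x[8] = 17; x[9] = 30; x[10] = 1; x[11] = 8; x[12] = 21; x[13] = 34; x[14] = 29; x[15] = 36; x[16] = 25; x[17] = 38; x[18] = 9; x[19] = 16; x[20] = 29; x[21] = 42; x[22] = 37; x[23] = 44; x[24] = 33; x[25] = 46; x[26] = 17; x[27] = 24; x[28] = 37; x[29] = 2; x[30] = 45; x[31] = 4; x[32] = 41; x[33] = 6; x[34] = 25; x[35] = 32; x[36] = 45; x[37] = 10; x[38] = 5; x[39] = 12; x[40] = 1; x[41] = 14; x[42] = 33; x[43] = 40; x[44] = 5; x[45] = 18; x[46] = 13; x[47] = 20; x[48] = 9; x[49] = 22; x[50] = 41.
The sequence repeats with period 48.

48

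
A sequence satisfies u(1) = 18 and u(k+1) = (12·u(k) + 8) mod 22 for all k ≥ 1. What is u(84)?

Listing terms: u(1) = 18,  u(2) = 4,  u(3) = 12,  u(4) = 20,  u(5) = 6,  u(6) = 14,  u(7) = 0,  u(8) = 8,  u(9) = 16,  u(10) = 2,  u(11) = 10,  u(12) = 18.
Since u(12) = u(1) = 18, the sequence is periodic with period 11.
(84 - 1) mod 11 = 6, so u(84) = u(7) = 0.

0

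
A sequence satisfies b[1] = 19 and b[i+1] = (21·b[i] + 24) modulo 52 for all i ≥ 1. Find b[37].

19

Listing terms: b[1] = 19, b[2] = 7, b[3] = 15, b[4] = 27, b[5] = 19.
The sequence repeats with period 4.
(37 - 1) mod 4 = 0, so b[37] = b[1] = 19.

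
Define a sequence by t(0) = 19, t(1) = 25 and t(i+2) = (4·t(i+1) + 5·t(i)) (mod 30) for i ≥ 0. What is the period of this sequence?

Computing terms: t(0) = 19; t(1) = 25; t(2) = 15; t(3) = 5; t(4) = 5; t(5) = 15; t(6) = 25; t(7) = 25; t(8) = 15.
Since (t(7), t(8)) = (t(1), t(2)) = (25, 15) (two consecutive terms determine the rest), the sequence is eventually periodic: after a pre-period of length 1 it cycles with period 6.

6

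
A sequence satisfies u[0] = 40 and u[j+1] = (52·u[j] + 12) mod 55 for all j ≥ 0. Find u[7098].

Listing terms: u[0] = 40, u[1] = 2, u[2] = 6, u[3] = 49, u[4] = 30, u[5] = 32, u[6] = 26, u[7] = 44, u[8] = 45, u[9] = 42, u[10] = 51, u[11] = 24, u[12] = 50, u[13] = 27, u[14] = 41, u[15] = 54, u[16] = 15, u[17] = 22, u[18] = 1, u[19] = 9, u[20] = 40.
Since u[20] = u[0] = 40, the sequence is periodic with period 20.
So u[7098] = u[0 + ((7098-0) mod 20)] = u[18] = 1.

1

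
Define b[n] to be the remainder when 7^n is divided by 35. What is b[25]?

We have b[0] = 1; b[1] = 7; b[2] = 14; b[3] = 28; b[4] = 21; b[5] = 7.
Since b[5] = b[1] = 7, the sequence is eventually periodic: after a pre-period of length 1 it cycles with period 4.
For n ≥ 1, b[n] depends only on (n - 1) mod 4. (25 - 1) mod 4 = 0, so b[25] = b[1] = 7.

7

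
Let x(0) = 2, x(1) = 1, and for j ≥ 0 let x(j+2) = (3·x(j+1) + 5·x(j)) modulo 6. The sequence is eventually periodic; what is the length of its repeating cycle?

Listing terms: x(0) = 2; x(1) = 1; x(2) = 1; x(3) = 2; x(4) = 5; x(5) = 1; x(6) = 4; x(7) = 5; x(8) = 5; x(9) = 4; x(10) = 1; x(11) = 5; x(12) = 2; x(13) = 1.
The sequence repeats with period 12.

12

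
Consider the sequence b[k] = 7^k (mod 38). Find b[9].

1

We have b[0] = 1,  b[1] = 7,  b[2] = 11,  b[3] = 1.
The sequence repeats with period 3.
(9 - 0) mod 3 = 0, so b[9] = b[0] = 1.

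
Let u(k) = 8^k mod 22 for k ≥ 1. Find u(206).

u(1) = 8, u(2) = 20, u(3) = 6, u(4) = 4, u(5) = 10, u(6) = 14, u(7) = 2, u(8) = 16, u(9) = 18, u(10) = 12, u(11) = 8.
The sequence repeats with period 10.
So u(206) = u(1 + ((206-1) mod 10)) = u(6) = 14.

14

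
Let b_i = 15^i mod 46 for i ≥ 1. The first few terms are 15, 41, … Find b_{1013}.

b_1 = 15; b_2 = 41; b_3 = 17; b_4 = 25; b_5 = 7; b_6 = 13; b_7 = 11; b_8 = 27; b_9 = 37; b_{10} = 3; b_{11} = 45; b_{12} = 31; b_{13} = 5; b_{14} = 29; b_{15} = 21; b_{16} = 39; b_{17} = 33; b_{18} = 35; b_{19} = 19; b_{20} = 9; b_{21} = 43; b_{22} = 1; b_{23} = 15.
Since b_{23} = b_1 = 15, the sequence is periodic with period 22.
So b_{1013} = b_{1 + ((1013-1) mod 22)} = b_1 = 15.

15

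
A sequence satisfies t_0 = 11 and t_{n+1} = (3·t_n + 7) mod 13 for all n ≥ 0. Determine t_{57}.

11

t_0 = 11, t_1 = 1, t_2 = 10, t_3 = 11.
The sequence repeats with period 3.
(57 - 0) mod 3 = 0, so t_{57} = t_0 = 11.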